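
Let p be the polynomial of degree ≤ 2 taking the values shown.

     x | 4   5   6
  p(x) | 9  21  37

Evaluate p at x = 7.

57

Forward differences of the values at x = 4, 5, 6:
  p  : 9  21  37
  Δ  : 12  16
  Δ^2: 4
The second differences are constant, confirming degree 2.
Interpolating (Newton forward form) and evaluating at x = 7 gives p(7) = 57.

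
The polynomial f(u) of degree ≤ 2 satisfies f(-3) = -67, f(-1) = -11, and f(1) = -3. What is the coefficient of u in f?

Write f(u) = au^2 + bu + c. Substituting each data point gives a linear system:
  9a - 3b + c = -67
  a - b + c = -11
  a + b + c = -3
Solving the system yields a = -6, b = 4, c = -1.
So f(u) = -6u^2 + 4u - 1.
The coefficient of u is 4.

4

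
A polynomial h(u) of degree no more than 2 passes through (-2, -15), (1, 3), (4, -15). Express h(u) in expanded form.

Using the Lagrange interpolation formula with nodes -2, 1, 4:
  L_0(u) = (u - 1)(u - 4) / 18
  L_1(u) = (u + 2)(u - 4) / -9
  L_2(u) = (u + 2)(u - 1) / 18
Then h(u) = -15·L_0(u) + 3·L_1(u) - 15·L_2(u).
Expanding and collecting terms gives h(u) = -2u^2 + 4u + 1.
Check: h(-2) = -15. ✓

h(u) = -2u^2 + 4u + 1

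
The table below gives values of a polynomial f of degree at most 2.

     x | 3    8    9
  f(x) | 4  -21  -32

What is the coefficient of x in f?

6

Write f(x) = ax^2 + bx + c. Substituting each data point gives a linear system:
  9a + 3b + c = 4
  64a + 8b + c = -21
  81a + 9b + c = -32
Solving the system yields a = -1, b = 6, c = -5.
So f(x) = -x² + 6x - 5.
The coefficient of x is 6.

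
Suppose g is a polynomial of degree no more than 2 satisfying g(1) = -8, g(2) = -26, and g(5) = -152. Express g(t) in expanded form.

g(t) = -6t^2 - 2

Write g(t) = at^2 + bt + c. Substituting each data point gives a linear system:
  a + b + c = -8
  4a + 2b + c = -26
  25a + 5b + c = -152
Solving the system yields a = -6, b = 0, c = -2.
So g(t) = -6t² - 2.
Check: g(1) = -8. ✓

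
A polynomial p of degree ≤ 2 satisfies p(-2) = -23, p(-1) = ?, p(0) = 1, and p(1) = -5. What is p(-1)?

-5

The 3 known points determine the degree-2 polynomial uniquely.
Write p(x) = ax^2 + bx + c. Substituting each data point gives a linear system:
  4a - 2b + c = -23
  c = 1
  a + b + c = -5
Solving the system yields a = -6, b = 0, c = 1.
So p(x) = -6x^2 + 1.
Then p(-1) = -5.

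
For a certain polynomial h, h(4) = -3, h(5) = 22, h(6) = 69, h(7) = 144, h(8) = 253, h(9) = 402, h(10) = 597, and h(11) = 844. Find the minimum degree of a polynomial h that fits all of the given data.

Forward differences of the values at x = 4, 5, 6, 7, 8, 9, 10, 11:
  h  : -3  22  69  144  253  402  597  844
  Δ  : 25  47  75  109  149  195  247
  Δ^2: 22  28  34  40  46  52
  Δ^3: 6  6  6  6  6
  Δ^4: 0  0  0  0
  Δ^5: 0  0  0
  Δ^6: 0  0
  Δ^7: 0
The third differences are constant (6) and nonzero, while all higher differences vanish, so the minimal degree is 3.

3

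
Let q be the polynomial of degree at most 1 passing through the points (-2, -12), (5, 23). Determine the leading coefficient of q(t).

Write q(t) = at + b. Substituting each data point gives a linear system:
  -2a + b = -12
  5a + b = 23
Solving the system yields a = 5, b = -2.
So q(t) = 5t - 2.
The leading coefficient is 5.

5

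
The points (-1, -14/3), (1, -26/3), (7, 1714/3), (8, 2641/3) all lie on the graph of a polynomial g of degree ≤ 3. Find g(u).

g(u) = 2u^3 - (5/3)u^2 - 4u - 5

Using the Lagrange interpolation formula with nodes -1, 1, 7, 8:
  L_0(u) = (u - 1)(u - 7)(u - 8) / -144
  L_1(u) = (u + 1)(u - 7)(u - 8) / 84
  L_2(u) = (u + 1)(u - 1)(u - 8) / -48
  L_3(u) = (u + 1)(u - 1)(u - 7) / 63
Then g(u) = -14/3·L_0(u) - 26/3·L_1(u) + 1714/3·L_2(u) + 2641/3·L_3(u).
Expanding and collecting terms gives g(u) = 2u^3 - (5/3)u^2 - 4u - 5.
Check: g(-1) = -14/3. ✓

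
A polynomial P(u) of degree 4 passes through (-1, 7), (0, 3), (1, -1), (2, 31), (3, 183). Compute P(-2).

23

Write P(u) = au^4 + bu^3 + cu^2 + du + e. Substituting each data point gives a linear system:
  a - b + c - d + e = 7
  e = 3
  a + b + c + d + e = -1
  16a + 8b + 4c + 2d + e = 31
  81a + 27b + 9c + 3d + e = 183
Solving the system yields a = 2, b = 2, c = -2, d = -6, e = 3.
So P(u) = 2u^4 + 2u^3 - 2u^2 - 6u + 3.
Then P(-2) = 23.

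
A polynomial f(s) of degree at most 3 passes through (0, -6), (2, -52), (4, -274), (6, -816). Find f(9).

Forward differences of the values at s = 0, 2, 4, 6:
  f  : -6  -52  -274  -816
  Δ  : -46  -222  -542
  Δ^2: -176  -320
  Δ^3: -144
The third differences are constant, confirming degree 3.
Interpolating (Newton forward form) and evaluating at s = 9 gives f(9) = -2544.

-2544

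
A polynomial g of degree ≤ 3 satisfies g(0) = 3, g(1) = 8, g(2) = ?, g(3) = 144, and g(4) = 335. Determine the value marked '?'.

45

On equispaced nodes a degree-3 polynomial has vanishing fourth forward difference, so
  g(0) - 4·g(1) + 6·g(2) - 4·g(3) + g(4) = 0.
Substituting the known values and solving for g(2):
  6·g(2) = 270
  g(2) = 45.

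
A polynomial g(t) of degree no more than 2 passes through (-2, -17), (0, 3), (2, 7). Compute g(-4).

-53

Using the Lagrange interpolation formula with nodes -2, 0, 2:
  L_0(t) = t(t - 2) / 8
  L_1(t) = (t + 2)(t - 2) / -4
  L_2(t) = (t + 2)t / 8
Then g(t) = -17·L_0(t) + 3·L_1(t) + 7·L_2(t).
Expanding and collecting terms gives g(t) = -2t² + 6t + 3.
Evaluating at t = -4: g(-4) = -53.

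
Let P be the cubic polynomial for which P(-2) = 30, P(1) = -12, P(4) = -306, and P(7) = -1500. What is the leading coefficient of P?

Write P(t) = at^3 + bt^2 + ct + d. Substituting each data point gives a linear system:
  -8a + 4b - 2c + d = 30
  a + b + c + d = -12
  64a + 16b + 4c + d = -306
  343a + 49b + 7c + d = -1500
Solving the system yields a = -4, b = -2, c = -4, d = -2.
So P(t) = -4t³ - 2t² - 4t - 2.
The leading coefficient is -4.

-4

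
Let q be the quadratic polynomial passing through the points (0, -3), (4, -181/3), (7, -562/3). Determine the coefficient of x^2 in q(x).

Write q(x) = ax^2 + bx + c. Substituting each data point gives a linear system:
  c = -3
  16a + 4b + c = -181/3
  49a + 7b + c = -562/3
Solving the system yields a = -4, b = 5/3, c = -3.
So q(x) = -4x^2 + (5/3)x - 3.
The leading coefficient is -4.

-4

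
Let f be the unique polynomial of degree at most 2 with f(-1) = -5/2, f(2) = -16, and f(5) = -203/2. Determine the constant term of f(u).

1

Write f(u) = au^2 + bu + c. Substituting each data point gives a linear system:
  a - b + c = -5/2
  4a + 2b + c = -16
  25a + 5b + c = -203/2
Solving the system yields a = -4, b = -1/2, c = 1.
So f(u) = -4u² - (1/2)u + 1.
The constant term is 1.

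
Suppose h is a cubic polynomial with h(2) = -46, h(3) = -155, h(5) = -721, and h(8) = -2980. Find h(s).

Write h(s) = as^3 + bs^2 + cs + d. Substituting each data point gives a linear system:
  8a + 4b + 2c + d = -46
  27a + 9b + 3c + d = -155
  125a + 25b + 5c + d = -721
  512a + 64b + 8c + d = -2980
Solving the system yields a = -6, b = 2, c = -5, d = 4.
So h(s) = -6s^3 + 2s^2 - 5s + 4.
Check: h(8) = -2980. ✓

h(s) = -6s^3 + 2s^2 - 5s + 4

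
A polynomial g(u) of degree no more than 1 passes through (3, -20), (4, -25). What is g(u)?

Using the Lagrange interpolation formula with nodes 3, 4:
  L_0(u) = (u - 4) / -1
  L_1(u) = (u - 3) / 1
Then g(u) = -20·L_0(u) - 25·L_1(u).
Expanding and collecting terms gives g(u) = -5u - 5.
Check: g(4) = -25. ✓

g(u) = -5u - 5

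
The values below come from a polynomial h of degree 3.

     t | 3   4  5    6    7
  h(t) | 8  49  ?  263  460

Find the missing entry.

130

On equispaced nodes a degree-3 polynomial has vanishing fourth forward difference, so
  h(3) - 4·h(4) + 6·h(5) - 4·h(6) + h(7) = 0.
Substituting the known values and solving for h(5):
  6·h(5) = 780
  h(5) = 130.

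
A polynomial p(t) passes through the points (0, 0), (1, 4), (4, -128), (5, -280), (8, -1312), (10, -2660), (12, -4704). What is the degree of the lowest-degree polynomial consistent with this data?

Divided differences on the nodes 0, 1, 4, 5, 8, 10, 12:
  order 0: 0  4  -128  -280  -1312  -2660  -4704
  order 1: 4  -44  -152  -344  -674  -1022
  order 2: -12  -27  -48  -66  -87
  order 3: -3  -3  -3  -3
  order 4: 0  0  0
  order 5: 0  0
  order 6: 0
The order-3 divided differences are all -3 (nonzero) and every higher order vanishes, so the data lies on a polynomial of degree exactly 3.

3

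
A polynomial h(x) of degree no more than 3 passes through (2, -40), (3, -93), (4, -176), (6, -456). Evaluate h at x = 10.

-1640

Write h(x) = ax^3 + bx^2 + cx + d. Substituting each data point gives a linear system:
  8a + 4b + 2c + d = -40
  27a + 9b + 3c + d = -93
  64a + 16b + 4c + d = -176
  216a + 36b + 6c + d = -456
Solving the system yields a = -1, b = -6, c = -4, d = 0.
So h(x) = -x³ - 6x² - 4x.
Then h(10) = -1640.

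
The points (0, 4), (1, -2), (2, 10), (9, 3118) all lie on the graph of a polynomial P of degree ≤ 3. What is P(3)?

70

Using the Lagrange interpolation formula with nodes 0, 1, 2, 9:
  L_0(u) = (u - 1)(u - 2)(u - 9) / -18
  L_1(u) = u(u - 2)(u - 9) / 8
  L_2(u) = u(u - 1)(u - 9) / -14
  L_3(u) = u(u - 1)(u - 2) / 504
Then P(u) = 4·L_0(u) - 2·L_1(u) + 10·L_2(u) + 3118·L_3(u).
Expanding and collecting terms gives P(u) = 5u³ - 6u² - 5u + 4.
Evaluating at u = 3: P(3) = 70.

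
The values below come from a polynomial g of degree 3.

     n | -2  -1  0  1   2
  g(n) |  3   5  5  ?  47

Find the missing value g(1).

15

On equispaced nodes a degree-3 polynomial has vanishing fourth forward difference, so
  g(-2) - 4·g(-1) + 6·g(0) - 4·g(1) + g(2) = 0.
Substituting the known values and solving for g(1):
  -4·g(1) = -60
  g(1) = 15.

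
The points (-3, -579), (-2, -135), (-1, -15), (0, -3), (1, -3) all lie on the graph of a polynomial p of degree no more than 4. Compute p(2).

Forward differences of the values at s = -3, -2, -1, 0, 1:
  p  : -579  -135  -15  -3  -3
  Δ  : 444  120  12  0
  Δ^2: -324  -108  -12
  Δ^3: 216  96
  Δ^4: -120
The fourth differences are constant, confirming degree 4.
Interpolating (Newton forward form) and evaluating at s = 2 gives p(2) = -39.

-39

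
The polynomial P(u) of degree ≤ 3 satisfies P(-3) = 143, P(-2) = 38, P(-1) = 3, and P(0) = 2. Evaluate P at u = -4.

Using the Lagrange interpolation formula with nodes -3, -2, -1, 0:
  L_0(u) = (u + 2)(u + 1)u / -6
  L_1(u) = (u + 3)(u + 1)u / 2
  L_2(u) = (u + 3)(u + 2)u / -2
  L_3(u) = (u + 3)(u + 2)(u + 1) / 6
Then P(u) = 143·L_0(u) + 38·L_1(u) + 3·L_2(u) + 2·L_3(u).
Expanding and collecting terms gives P(u) = -6u^3 - u^2 + 4u + 2.
Evaluating at u = -4: P(-4) = 354.

354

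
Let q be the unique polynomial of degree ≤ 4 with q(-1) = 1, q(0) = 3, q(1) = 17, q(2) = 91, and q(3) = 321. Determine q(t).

q(t) = 2t^4 + 4t^3 + 4t^2 + 4t + 3

Using the Lagrange interpolation formula with nodes -1, 0, 1, 2, 3:
  L_0(t) = t(t - 1)(t - 2)(t - 3) / 24
  L_1(t) = (t + 1)(t - 1)(t - 2)(t - 3) / -6
  L_2(t) = (t + 1)t(t - 2)(t - 3) / 4
  L_3(t) = (t + 1)t(t - 1)(t - 3) / -6
  L_4(t) = (t + 1)t(t - 1)(t - 2) / 24
Then q(t) = 1·L_0(t) + 3·L_1(t) + 17·L_2(t) + 91·L_3(t) + 321·L_4(t).
Expanding and collecting terms gives q(t) = 2t^4 + 4t^3 + 4t^2 + 4t + 3.
Check: q(3) = 321. ✓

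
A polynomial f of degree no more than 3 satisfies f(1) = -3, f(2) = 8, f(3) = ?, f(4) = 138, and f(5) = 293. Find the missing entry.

On equispaced nodes a degree-3 polynomial has vanishing fourth forward difference, so
  f(1) - 4·f(2) + 6·f(3) - 4·f(4) + f(5) = 0.
Substituting the known values and solving for f(3):
  6·f(3) = 294
  f(3) = 49.

49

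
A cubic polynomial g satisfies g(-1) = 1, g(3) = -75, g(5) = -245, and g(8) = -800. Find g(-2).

Using the Lagrange interpolation formula with nodes -1, 3, 5, 8:
  L_0(s) = (s - 3)(s - 5)(s - 8) / -216
  L_1(s) = (s + 1)(s - 5)(s - 8) / 40
  L_2(s) = (s + 1)(s - 3)(s - 8) / -36
  L_3(s) = (s + 1)(s - 3)(s - 5) / 135
Then g(s) = 1·L_0(s) - 75·L_1(s) - 245·L_2(s) - 800·L_3(s).
Expanding and collecting terms gives g(s) = -s^3 - 4s^2 - 4s.
Evaluating at s = -2: g(-2) = 0.

0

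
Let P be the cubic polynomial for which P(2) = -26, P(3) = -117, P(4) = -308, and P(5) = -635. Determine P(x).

P(x) = -6x^3 + 4x^2 + 3x

Using the Lagrange interpolation formula with nodes 2, 3, 4, 5:
  L_0(x) = (x - 3)(x - 4)(x - 5) / -6
  L_1(x) = (x - 2)(x - 4)(x - 5) / 2
  L_2(x) = (x - 2)(x - 3)(x - 5) / -2
  L_3(x) = (x - 2)(x - 3)(x - 4) / 6
Then P(x) = -26·L_0(x) - 117·L_1(x) - 308·L_2(x) - 635·L_3(x).
Expanding and collecting terms gives P(x) = -6x³ + 4x² + 3x.
Check: P(5) = -635. ✓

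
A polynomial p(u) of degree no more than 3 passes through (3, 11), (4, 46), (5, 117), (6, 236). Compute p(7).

415

Forward differences of the values at u = 3, 4, 5, 6:
  p  : 11  46  117  236
  Δ  : 35  71  119
  Δ^2: 36  48
  Δ^3: 12
The third differences are constant, confirming degree 3.
Interpolating (Newton forward form) and evaluating at u = 7 gives p(7) = 415.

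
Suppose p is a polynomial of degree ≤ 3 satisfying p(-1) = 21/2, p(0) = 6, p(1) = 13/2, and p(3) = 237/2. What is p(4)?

Using the Lagrange interpolation formula with nodes -1, 0, 1, 3:
  L_0(t) = t(t - 1)(t - 3) / -8
  L_1(t) = (t + 1)(t - 1)(t - 3) / 3
  L_2(t) = (t + 1)t(t - 3) / -4
  L_3(t) = (t + 1)t(t - 1) / 24
Then p(t) = 21/2·L_0(t) + 6·L_1(t) + 13/2·L_2(t) + 237/2·L_3(t).
Expanding and collecting terms gives p(t) = 4t³ + (5/2)t² - 6t + 6.
Evaluating at t = 4: p(4) = 278.

278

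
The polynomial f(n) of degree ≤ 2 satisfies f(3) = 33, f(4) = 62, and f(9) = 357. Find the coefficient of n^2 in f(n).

Write f(n) = an^2 + bn + c. Substituting each data point gives a linear system:
  9a + 3b + c = 33
  16a + 4b + c = 62
  81a + 9b + c = 357
Solving the system yields a = 5, b = -6, c = 6.
So f(n) = 5n^2 - 6n + 6.
The leading coefficient is 5.

5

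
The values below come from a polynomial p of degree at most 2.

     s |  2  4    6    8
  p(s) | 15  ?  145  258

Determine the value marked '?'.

On equispaced nodes a degree-2 polynomial has vanishing third forward difference, so
  - p(2) + 3·p(4) - 3·p(6) + p(8) = 0.
Substituting the known values and solving for p(4):
  3·p(4) = 192
  p(4) = 64.

64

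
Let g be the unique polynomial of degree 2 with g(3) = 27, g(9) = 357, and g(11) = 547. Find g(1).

-3

Write g(s) = as^2 + bs + c. Substituting each data point gives a linear system:
  9a + 3b + c = 27
  81a + 9b + c = 357
  121a + 11b + c = 547
Solving the system yields a = 5, b = -5, c = -3.
So g(s) = 5s^2 - 5s - 3.
Then g(1) = -3.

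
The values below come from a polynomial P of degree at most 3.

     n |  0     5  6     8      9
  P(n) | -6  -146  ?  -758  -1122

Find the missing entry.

-282

The 4 known points determine the degree-3 polynomial uniquely.
Write P(n) = an^3 + bn^2 + cn + d. Substituting each data point gives a linear system:
  d = -6
  125a + 25b + 5c + d = -146
  512a + 64b + 8c + d = -758
  729a + 81b + 9c + d = -1122
Solving the system yields a = -2, b = 4, c = 2, d = -6.
So P(n) = -2n^3 + 4n^2 + 2n - 6.
Then P(6) = -282.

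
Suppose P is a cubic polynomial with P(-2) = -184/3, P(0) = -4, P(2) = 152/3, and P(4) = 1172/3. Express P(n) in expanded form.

P(n) = 6n^3 - (1/3)n^2 + 4n - 4

Write P(n) = an^3 + bn^2 + cn + d. Substituting each data point gives a linear system:
  -8a + 4b - 2c + d = -184/3
  d = -4
  8a + 4b + 2c + d = 152/3
  64a + 16b + 4c + d = 1172/3
Solving the system yields a = 6, b = -1/3, c = 4, d = -4.
So P(n) = 6n^3 - (1/3)n^2 + 4n - 4.
Check: P(4) = 1172/3. ✓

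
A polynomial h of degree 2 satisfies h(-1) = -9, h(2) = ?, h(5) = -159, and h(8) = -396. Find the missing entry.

The 3 known points determine the degree-2 polynomial uniquely.
Write h(t) = at^2 + bt + c. Substituting each data point gives a linear system:
  a - b + c = -9
  25a + 5b + c = -159
  64a + 8b + c = -396
Solving the system yields a = -6, b = -1, c = -4.
So h(t) = -6t^2 - t - 4.
Then h(2) = -30.

-30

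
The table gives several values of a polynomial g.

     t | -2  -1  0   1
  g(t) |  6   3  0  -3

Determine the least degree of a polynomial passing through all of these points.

Forward differences of the values at t = -2, -1, 0, 1:
  g  : 6  3  0  -3
  Δ  : -3  -3  -3
  Δ^2: 0  0
  Δ^3: 0
The first differences are constant (-3) and nonzero, while all higher differences vanish, so the minimal degree is 1.

1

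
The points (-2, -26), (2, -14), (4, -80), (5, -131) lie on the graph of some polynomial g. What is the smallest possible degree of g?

2

Divided differences on the nodes -2, 2, 4, 5:
  order 0: -26  -14  -80  -131
  order 1: 3  -33  -51
  order 2: -6  -6
  order 3: 0
The order-2 divided differences are all -6 (nonzero) and every higher order vanishes, so the data lies on a polynomial of degree exactly 2.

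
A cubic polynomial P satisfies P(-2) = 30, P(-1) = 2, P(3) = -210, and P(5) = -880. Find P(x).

P(x) = -6x^3 - 5x^2 - x

Write P(x) = ax^3 + bx^2 + cx + d. Substituting each data point gives a linear system:
  -8a + 4b - 2c + d = 30
  -a + b - c + d = 2
  27a + 9b + 3c + d = -210
  125a + 25b + 5c + d = -880
Solving the system yields a = -6, b = -5, c = -1, d = 0.
So P(x) = -6x³ - 5x² - x.
Check: P(-2) = 30. ✓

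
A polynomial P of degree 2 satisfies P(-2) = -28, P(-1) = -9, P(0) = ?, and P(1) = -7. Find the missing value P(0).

On equispaced nodes a degree-2 polynomial has vanishing third forward difference, so
  - P(-2) + 3·P(-1) - 3·P(0) + P(1) = 0.
Substituting the known values and solving for P(0):
  -3·P(0) = 6
  P(0) = -2.

-2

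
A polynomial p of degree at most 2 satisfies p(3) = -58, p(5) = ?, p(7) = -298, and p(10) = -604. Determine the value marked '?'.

The 3 known points determine the degree-2 polynomial uniquely.
Write p(x) = ax^2 + bx + c. Substituting each data point gives a linear system:
  9a + 3b + c = -58
  49a + 7b + c = -298
  100a + 10b + c = -604
Solving the system yields a = -6, b = 0, c = -4.
So p(x) = -6x² - 4.
Then p(5) = -154.

-154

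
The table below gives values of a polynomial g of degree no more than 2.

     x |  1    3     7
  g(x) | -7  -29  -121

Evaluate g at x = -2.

Using the Lagrange interpolation formula with nodes 1, 3, 7:
  L_0(x) = (x - 3)(x - 7) / 12
  L_1(x) = (x - 1)(x - 7) / -8
  L_2(x) = (x - 1)(x - 3) / 24
Then g(x) = -7·L_0(x) - 29·L_1(x) - 121·L_2(x).
Expanding and collecting terms gives g(x) = -2x² - 3x - 2.
Evaluating at x = -2: g(-2) = -4.

-4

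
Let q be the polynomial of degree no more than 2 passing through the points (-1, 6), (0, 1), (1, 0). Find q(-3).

28

Using the Lagrange interpolation formula with nodes -1, 0, 1:
  L_0(n) = n(n - 1) / 2
  L_1(n) = (n + 1)(n - 1) / -1
  L_2(n) = (n + 1)n / 2
Then q(n) = 6·L_0(n) + 1·L_1(n) + 0·L_2(n).
Expanding and collecting terms gives q(n) = 2n² - 3n + 1.
Evaluating at n = -3: q(-3) = 28.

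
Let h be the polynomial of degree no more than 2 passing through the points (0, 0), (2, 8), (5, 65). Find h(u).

Write h(u) = au^2 + bu + c. Substituting each data point gives a linear system:
  c = 0
  4a + 2b + c = 8
  25a + 5b + c = 65
Solving the system yields a = 3, b = -2, c = 0.
So h(u) = 3u^2 - 2u.
Check: h(5) = 65. ✓

h(u) = 3u^2 - 2u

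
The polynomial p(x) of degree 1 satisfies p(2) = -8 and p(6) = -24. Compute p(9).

Using the Lagrange interpolation formula with nodes 2, 6:
  L_0(x) = (x - 6) / -4
  L_1(x) = (x - 2) / 4
Then p(x) = -8·L_0(x) - 24·L_1(x).
Expanding and collecting terms gives p(x) = -4x.
Evaluating at x = 9: p(9) = -36.

-36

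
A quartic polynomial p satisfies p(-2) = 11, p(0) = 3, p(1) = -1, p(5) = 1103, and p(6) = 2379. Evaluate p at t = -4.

Write p(t) = at^4 + bt^3 + ct^2 + dt + e. Substituting each data point gives a linear system:
  16a - 8b + 4c - 2d + e = 11
  e = 3
  a + b + c + d + e = -1
  625a + 125b + 25c + 5d + e = 1103
  1296a + 216b + 36c + 6d + e = 2379
Solving the system yields a = 2, b = 0, c = -6, d = 0, e = 3.
So p(t) = 2t⁴ - 6t² + 3.
Then p(-4) = 419.

419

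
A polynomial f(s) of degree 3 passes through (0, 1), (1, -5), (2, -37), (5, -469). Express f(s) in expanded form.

Using the Lagrange interpolation formula with nodes 0, 1, 2, 5:
  L_0(s) = (s - 1)(s - 2)(s - 5) / -10
  L_1(s) = s(s - 2)(s - 5) / 4
  L_2(s) = s(s - 1)(s - 5) / -6
  L_3(s) = s(s - 1)(s - 2) / 60
Then f(s) = 1·L_0(s) - 5·L_1(s) - 37·L_2(s) - 469·L_3(s).
Expanding and collecting terms gives f(s) = -3s³ - 4s² + s + 1.
Check: f(0) = 1. ✓

f(s) = -3s^3 - 4s^2 + s + 1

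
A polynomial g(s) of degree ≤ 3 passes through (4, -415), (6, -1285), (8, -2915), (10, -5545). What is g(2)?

-65

Using the Lagrange interpolation formula with nodes 4, 6, 8, 10:
  L_0(s) = (s - 6)(s - 8)(s - 10) / -48
  L_1(s) = (s - 4)(s - 8)(s - 10) / 16
  L_2(s) = (s - 4)(s - 6)(s - 10) / -16
  L_3(s) = (s - 4)(s - 6)(s - 8) / 48
Then g(s) = -415·L_0(s) - 1285·L_1(s) - 2915·L_2(s) - 5545·L_3(s).
Expanding and collecting terms gives g(s) = -5s³ - 5s² - 5s + 5.
Evaluating at s = 2: g(2) = -65.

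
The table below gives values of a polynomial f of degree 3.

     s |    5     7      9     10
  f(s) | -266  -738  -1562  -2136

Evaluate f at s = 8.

-1100

Write f(s) = as^3 + bs^2 + cs + d. Substituting each data point gives a linear system:
  125a + 25b + 5c + d = -266
  343a + 49b + 7c + d = -738
  729a + 81b + 9c + d = -1562
  1000a + 100b + 10c + d = -2136
Solving the system yields a = -2, b = -2, c = 6, d = 4.
So f(s) = -2s³ - 2s² + 6s + 4.
Then f(8) = -1100.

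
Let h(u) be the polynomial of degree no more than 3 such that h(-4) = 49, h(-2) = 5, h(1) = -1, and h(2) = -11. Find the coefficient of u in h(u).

Write h(u) = au^3 + bu^2 + cu + d. Substituting each data point gives a linear system:
  -64a + 16b - 4c + d = 49
  -8a + 4b - 2c + d = 5
  a + b + c + d = -1
  8a + 4b + 2c + d = -11
Solving the system yields a = -1, b = -1, c = 0, d = 1.
So h(u) = -u³ - u² + 1.
The coefficient of u is 0.

0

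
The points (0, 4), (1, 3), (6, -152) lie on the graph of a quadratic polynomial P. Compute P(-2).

Using the Lagrange interpolation formula with nodes 0, 1, 6:
  L_0(x) = (x - 1)(x - 6) / 6
  L_1(x) = x(x - 6) / -5
  L_2(x) = x(x - 1) / 30
Then P(x) = 4·L_0(x) + 3·L_1(x) - 152·L_2(x).
Expanding and collecting terms gives P(x) = -5x^2 + 4x + 4.
Evaluating at x = -2: P(-2) = -24.

-24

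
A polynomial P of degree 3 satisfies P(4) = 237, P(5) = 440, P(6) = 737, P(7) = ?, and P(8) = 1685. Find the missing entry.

1146

On equispaced nodes a degree-3 polynomial has vanishing fourth forward difference, so
  P(4) - 4·P(5) + 6·P(6) - 4·P(7) + P(8) = 0.
Substituting the known values and solving for P(7):
  -4·P(7) = -4584
  P(7) = 1146.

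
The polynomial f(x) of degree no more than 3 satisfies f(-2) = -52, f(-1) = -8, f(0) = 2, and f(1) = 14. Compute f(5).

Forward differences of the values at x = -2, -1, 0, 1:
  f  : -52  -8  2  14
  Δ  : 44  10  12
  Δ^2: -34  2
  Δ^3: 36
The third differences are constant, confirming degree 3.
Interpolating (Newton forward form) and evaluating at x = 5 gives f(5) = 802.

802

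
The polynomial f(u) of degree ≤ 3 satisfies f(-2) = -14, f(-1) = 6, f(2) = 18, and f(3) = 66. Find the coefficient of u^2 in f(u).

Write f(u) = au^3 + bu^2 + cu + d. Substituting each data point gives a linear system:
  -8a + 4b - 2c + d = -14
  -a + b - c + d = 6
  8a + 4b + 2c + d = 18
  27a + 9b + 3c + d = 66
Solving the system yields a = 3, b = -1, c = -4, d = 6.
So f(u) = 3u^3 - u^2 - 4u + 6.
The coefficient of u^2 is -1.

-1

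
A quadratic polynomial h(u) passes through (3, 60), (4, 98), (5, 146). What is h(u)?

h(u) = 5u^2 + 3u + 6

Write h(u) = au^2 + bu + c. Substituting each data point gives a linear system:
  9a + 3b + c = 60
  16a + 4b + c = 98
  25a + 5b + c = 146
Solving the system yields a = 5, b = 3, c = 6.
So h(u) = 5u² + 3u + 6.
Check: h(5) = 146. ✓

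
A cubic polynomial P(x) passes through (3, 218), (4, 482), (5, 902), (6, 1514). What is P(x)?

P(x) = 6x^3 + 6x^2 + 2

Using the Lagrange interpolation formula with nodes 3, 4, 5, 6:
  L_0(x) = (x - 4)(x - 5)(x - 6) / -6
  L_1(x) = (x - 3)(x - 5)(x - 6) / 2
  L_2(x) = (x - 3)(x - 4)(x - 6) / -2
  L_3(x) = (x - 3)(x - 4)(x - 5) / 6
Then P(x) = 218·L_0(x) + 482·L_1(x) + 902·L_2(x) + 1514·L_3(x).
Expanding and collecting terms gives P(x) = 6x^3 + 6x^2 + 2.
Check: P(6) = 1514. ✓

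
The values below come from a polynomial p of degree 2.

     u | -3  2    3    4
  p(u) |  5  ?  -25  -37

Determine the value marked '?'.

The 3 known points determine the degree-2 polynomial uniquely.
Write p(u) = au^2 + bu + c. Substituting each data point gives a linear system:
  9a - 3b + c = 5
  9a + 3b + c = -25
  16a + 4b + c = -37
Solving the system yields a = -1, b = -5, c = -1.
So p(u) = -u^2 - 5u - 1.
Then p(2) = -15.

-15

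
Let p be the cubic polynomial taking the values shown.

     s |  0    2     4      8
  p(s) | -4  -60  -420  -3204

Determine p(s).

Using the Lagrange interpolation formula with nodes 0, 2, 4, 8:
  L_0(s) = (s - 2)(s - 4)(s - 8) / -64
  L_1(s) = s(s - 4)(s - 8) / 24
  L_2(s) = s(s - 2)(s - 8) / -32
  L_3(s) = s(s - 2)(s - 4) / 192
Then p(s) = -4·L_0(s) - 60·L_1(s) - 420·L_2(s) - 3204·L_3(s).
Expanding and collecting terms gives p(s) = -6s³ - 2s² - 4.
Check: p(8) = -3204. ✓

p(s) = -6s^3 - 2s^2 - 4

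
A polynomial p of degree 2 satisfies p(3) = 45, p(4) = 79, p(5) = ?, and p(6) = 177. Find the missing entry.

On equispaced nodes a degree-2 polynomial has vanishing third forward difference, so
  - p(3) + 3·p(4) - 3·p(5) + p(6) = 0.
Substituting the known values and solving for p(5):
  -3·p(5) = -369
  p(5) = 123.

123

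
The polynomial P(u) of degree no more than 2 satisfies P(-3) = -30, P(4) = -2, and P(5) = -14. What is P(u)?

P(u) = -2u^2 + 6u + 6

Using the Lagrange interpolation formula with nodes -3, 4, 5:
  L_0(u) = (u - 4)(u - 5) / 56
  L_1(u) = (u + 3)(u - 5) / -7
  L_2(u) = (u + 3)(u - 4) / 8
Then P(u) = -30·L_0(u) - 2·L_1(u) - 14·L_2(u).
Expanding and collecting terms gives P(u) = -2u² + 6u + 6.
Check: P(5) = -14. ✓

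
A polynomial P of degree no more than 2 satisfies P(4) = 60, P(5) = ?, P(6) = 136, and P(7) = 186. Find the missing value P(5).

The 3 known points determine the degree-2 polynomial uniquely.
Write P(t) = at^2 + bt + c. Substituting each data point gives a linear system:
  16a + 4b + c = 60
  36a + 6b + c = 136
  49a + 7b + c = 186
Solving the system yields a = 4, b = -2, c = 4.
So P(t) = 4t^2 - 2t + 4.
Then P(5) = 94.

94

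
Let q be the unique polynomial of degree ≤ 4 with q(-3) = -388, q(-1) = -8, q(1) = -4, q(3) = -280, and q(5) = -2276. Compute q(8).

Using the Lagrange interpolation formula with nodes -3, -1, 1, 3, 5:
  L_0(u) = (u + 1)(u - 1)(u - 3)(u - 5) / 384
  L_1(u) = (u + 3)(u - 1)(u - 3)(u - 5) / -96
  L_2(u) = (u + 3)(u + 1)(u - 3)(u - 5) / 64
  L_3(u) = (u + 3)(u + 1)(u - 1)(u - 5) / -96
  L_4(u) = (u + 3)(u + 1)(u - 1)(u - 3) / 384
Then q(u) = -388·L_0(u) - 8·L_1(u) - 4·L_2(u) - 280·L_3(u) - 2276·L_4(u).
Expanding and collecting terms gives q(u) = -4u⁴ + 2u³ - u² - 1.
Evaluating at u = 8: q(8) = -15425.

-15425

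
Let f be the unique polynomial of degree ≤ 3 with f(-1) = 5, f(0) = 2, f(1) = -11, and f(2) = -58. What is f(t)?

f(t) = -4t^3 - 5t^2 - 4t + 2

Write f(t) = at^3 + bt^2 + ct + d. Substituting each data point gives a linear system:
  -a + b - c + d = 5
  d = 2
  a + b + c + d = -11
  8a + 4b + 2c + d = -58
Solving the system yields a = -4, b = -5, c = -4, d = 2.
So f(t) = -4t³ - 5t² - 4t + 2.
Check: f(1) = -11. ✓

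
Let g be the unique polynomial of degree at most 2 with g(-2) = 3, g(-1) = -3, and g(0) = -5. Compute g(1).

-3

Forward differences of the values at u = -2, -1, 0:
  g  : 3  -3  -5
  Δ  : -6  -2
  Δ^2: 4
The second differences are constant, confirming degree 2.
Interpolating (Newton forward form) and evaluating at u = 1 gives g(1) = -3.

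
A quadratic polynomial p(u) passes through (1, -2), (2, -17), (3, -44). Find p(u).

p(u) = -6u^2 + 3u + 1

Using the Lagrange interpolation formula with nodes 1, 2, 3:
  L_0(u) = (u - 2)(u - 3) / 2
  L_1(u) = (u - 1)(u - 3) / -1
  L_2(u) = (u - 1)(u - 2) / 2
Then p(u) = -2·L_0(u) - 17·L_1(u) - 44·L_2(u).
Expanding and collecting terms gives p(u) = -6u^2 + 3u + 1.
Check: p(3) = -44. ✓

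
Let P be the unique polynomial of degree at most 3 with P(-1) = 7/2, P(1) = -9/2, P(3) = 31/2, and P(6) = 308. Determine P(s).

P(s) = 2s^3 - (5/2)s^2 - 6s + 2

Using the Lagrange interpolation formula with nodes -1, 1, 3, 6:
  L_0(s) = (s - 1)(s - 3)(s - 6) / -56
  L_1(s) = (s + 1)(s - 3)(s - 6) / 20
  L_2(s) = (s + 1)(s - 1)(s - 6) / -24
  L_3(s) = (s + 1)(s - 1)(s - 3) / 105
Then P(s) = 7/2·L_0(s) - 9/2·L_1(s) + 31/2·L_2(s) + 308·L_3(s).
Expanding and collecting terms gives P(s) = 2s³ - (5/2)s² - 6s + 2.
Check: P(6) = 308. ✓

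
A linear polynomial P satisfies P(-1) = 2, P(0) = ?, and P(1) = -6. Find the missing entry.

-2

The 2 known points determine the degree-1 polynomial uniquely.
Write P(s) = as + b. Substituting each data point gives a linear system:
  -a + b = 2
  a + b = -6
Solving the system yields a = -4, b = -2.
So P(s) = -4s - 2.
Then P(0) = -2.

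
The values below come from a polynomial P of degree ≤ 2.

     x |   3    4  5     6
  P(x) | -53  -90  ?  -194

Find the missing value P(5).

On equispaced nodes a degree-2 polynomial has vanishing third forward difference, so
  - P(3) + 3·P(4) - 3·P(5) + P(6) = 0.
Substituting the known values and solving for P(5):
  -3·P(5) = 411
  P(5) = -137.

-137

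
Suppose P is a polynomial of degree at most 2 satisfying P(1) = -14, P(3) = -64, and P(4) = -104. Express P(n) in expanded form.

Using the Lagrange interpolation formula with nodes 1, 3, 4:
  L_0(n) = (n - 3)(n - 4) / 6
  L_1(n) = (n - 1)(n - 4) / -2
  L_2(n) = (n - 1)(n - 3) / 3
Then P(n) = -14·L_0(n) - 64·L_1(n) - 104·L_2(n).
Expanding and collecting terms gives P(n) = -5n² - 5n - 4.
Check: P(3) = -64. ✓

P(n) = -5n^2 - 5n - 4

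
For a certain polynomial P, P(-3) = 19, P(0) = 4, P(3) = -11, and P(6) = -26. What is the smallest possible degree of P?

1

Forward differences of the values at n = -3, 0, 3, 6:
  P  : 19  4  -11  -26
  Δ  : -15  -15  -15
  Δ^2: 0  0
  Δ^3: 0
The first differences are constant (-15) and nonzero, while all higher differences vanish, so the minimal degree is 1.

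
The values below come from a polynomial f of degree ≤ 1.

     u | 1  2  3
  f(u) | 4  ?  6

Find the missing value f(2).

On equispaced nodes a degree-1 polynomial has vanishing second forward difference, so
  f(1) - 2·f(2) + f(3) = 0.
Substituting the known values and solving for f(2):
  -2·f(2) = -10
  f(2) = 5.

5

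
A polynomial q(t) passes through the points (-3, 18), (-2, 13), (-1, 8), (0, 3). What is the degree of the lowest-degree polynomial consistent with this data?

Forward differences of the values at t = -3, -2, -1, 0:
  q  : 18  13  8  3
  Δ  : -5  -5  -5
  Δ^2: 0  0
  Δ^3: 0
The first differences are constant (-5) and nonzero, while all higher differences vanish, so the minimal degree is 1.

1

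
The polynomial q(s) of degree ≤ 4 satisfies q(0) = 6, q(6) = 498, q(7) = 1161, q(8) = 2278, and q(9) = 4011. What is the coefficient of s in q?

Write q(s) = as^4 + bs^3 + cs^2 + ds + e. Substituting each data point gives a linear system:
  e = 6
  1296a + 216b + 36c + 6d + e = 498
  2401a + 343b + 49c + 7d + e = 1161
  4096a + 512b + 64c + 8d + e = 2278
  6561a + 729b + 81c + 9d + e = 4011
Solving the system yields a = 1, b = -3, c = -5, d = 4, e = 6.
So q(s) = s⁴ - 3s³ - 5s² + 4s + 6.
The coefficient of s is 4.

4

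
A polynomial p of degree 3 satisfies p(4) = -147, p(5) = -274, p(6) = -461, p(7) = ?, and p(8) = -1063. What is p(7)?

On equispaced nodes a degree-3 polynomial has vanishing fourth forward difference, so
  p(4) - 4·p(5) + 6·p(6) - 4·p(7) + p(8) = 0.
Substituting the known values and solving for p(7):
  -4·p(7) = 2880
  p(7) = -720.

-720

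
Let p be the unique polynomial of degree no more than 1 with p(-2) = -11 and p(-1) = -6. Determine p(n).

Write p(n) = an + b. Substituting each data point gives a linear system:
  -2a + b = -11
  -a + b = -6
Solving the system yields a = 5, b = -1.
So p(n) = 5n - 1.
Check: p(-1) = -6. ✓

p(n) = 5n - 1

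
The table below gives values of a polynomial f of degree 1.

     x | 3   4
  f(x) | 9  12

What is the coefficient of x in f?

3

Write f(x) = ax + b. Substituting each data point gives a linear system:
  3a + b = 9
  4a + b = 12
Solving the system yields a = 3, b = 0.
So f(x) = 3x.
The leading coefficient is 3.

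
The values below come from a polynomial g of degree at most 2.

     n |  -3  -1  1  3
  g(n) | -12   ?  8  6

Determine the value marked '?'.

2

On equispaced nodes a degree-2 polynomial has vanishing third forward difference, so
  - g(-3) + 3·g(-1) - 3·g(1) + g(3) = 0.
Substituting the known values and solving for g(-1):
  3·g(-1) = 6
  g(-1) = 2.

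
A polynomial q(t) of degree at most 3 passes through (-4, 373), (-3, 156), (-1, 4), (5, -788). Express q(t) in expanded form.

q(t) = -6t^3 - t^2 - 2t - 3

Write q(t) = at^3 + bt^2 + ct + d. Substituting each data point gives a linear system:
  -64a + 16b - 4c + d = 373
  -27a + 9b - 3c + d = 156
  -a + b - c + d = 4
  125a + 25b + 5c + d = -788
Solving the system yields a = -6, b = -1, c = -2, d = -3.
So q(t) = -6t^3 - t^2 - 2t - 3.
Check: q(-1) = 4. ✓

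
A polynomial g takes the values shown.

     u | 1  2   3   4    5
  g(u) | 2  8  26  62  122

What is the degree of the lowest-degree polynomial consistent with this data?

3

Forward differences of the values at u = 1, 2, 3, 4, 5:
  g  : 2  8  26  62  122
  Δ  : 6  18  36  60
  Δ^2: 12  18  24
  Δ^3: 6  6
  Δ^4: 0
The third differences are constant (6) and nonzero, while all higher differences vanish, so the minimal degree is 3.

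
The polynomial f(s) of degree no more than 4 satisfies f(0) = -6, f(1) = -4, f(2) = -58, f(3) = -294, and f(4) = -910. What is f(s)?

f(s) = -3s^4 - 3s^3 + 2s^2 + 6s - 6

Write f(s) = as^4 + bs^3 + cs^2 + ds + e. Substituting each data point gives a linear system:
  e = -6
  a + b + c + d + e = -4
  16a + 8b + 4c + 2d + e = -58
  81a + 27b + 9c + 3d + e = -294
  256a + 64b + 16c + 4d + e = -910
Solving the system yields a = -3, b = -3, c = 2, d = 6, e = -6.
So f(s) = -3s^4 - 3s^3 + 2s^2 + 6s - 6.
Check: f(2) = -58. ✓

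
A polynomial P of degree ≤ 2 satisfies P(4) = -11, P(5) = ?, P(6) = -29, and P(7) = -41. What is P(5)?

-19

On equispaced nodes a degree-2 polynomial has vanishing third forward difference, so
  - P(4) + 3·P(5) - 3·P(6) + P(7) = 0.
Substituting the known values and solving for P(5):
  3·P(5) = -57
  P(5) = -19.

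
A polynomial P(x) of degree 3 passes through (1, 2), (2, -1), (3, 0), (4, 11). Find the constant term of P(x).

3

Write P(x) = ax^3 + bx^2 + cx + d. Substituting each data point gives a linear system:
  a + b + c + d = 2
  8a + 4b + 2c + d = -1
  27a + 9b + 3c + d = 0
  64a + 16b + 4c + d = 11
Solving the system yields a = 1, b = -4, c = 2, d = 3.
So P(x) = x^3 - 4x^2 + 2x + 3.
The constant term is 3.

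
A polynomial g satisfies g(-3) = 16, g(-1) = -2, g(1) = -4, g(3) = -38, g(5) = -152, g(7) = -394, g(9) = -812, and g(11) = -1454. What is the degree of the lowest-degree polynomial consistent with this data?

Forward differences of the values at s = -3, -1, 1, 3, 5, 7, 9, 11:
  g  : 16  -2  -4  -38  -152  -394  -812  -1454
  Δ  : -18  -2  -34  -114  -242  -418  -642
  Δ^2: 16  -32  -80  -128  -176  -224
  Δ^3: -48  -48  -48  -48  -48
  Δ^4: 0  0  0  0
  Δ^5: 0  0  0
  Δ^6: 0  0
  Δ^7: 0
The third differences are constant (-48) and nonzero, while all higher differences vanish, so the minimal degree is 3.

3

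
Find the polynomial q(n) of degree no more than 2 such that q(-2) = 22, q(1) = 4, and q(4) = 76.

q(n) = 5n^2 - n

Write q(n) = an^2 + bn + c. Substituting each data point gives a linear system:
  4a - 2b + c = 22
  a + b + c = 4
  16a + 4b + c = 76
Solving the system yields a = 5, b = -1, c = 0.
So q(n) = 5n^2 - n.
Check: q(4) = 76. ✓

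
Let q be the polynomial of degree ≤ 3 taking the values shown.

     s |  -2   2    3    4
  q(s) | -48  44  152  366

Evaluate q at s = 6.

Write q(s) = as^3 + bs^2 + cs + d. Substituting each data point gives a linear system:
  -8a + 4b - 2c + d = -48
  8a + 4b + 2c + d = 44
  27a + 9b + 3c + d = 152
  64a + 16b + 4c + d = 366
Solving the system yields a = 6, b = -1, c = -1, d = 2.
So q(s) = 6s^3 - s^2 - s + 2.
Then q(6) = 1256.

1256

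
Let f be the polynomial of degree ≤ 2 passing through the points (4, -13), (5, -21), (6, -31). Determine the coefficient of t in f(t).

Write f(t) = at^2 + bt + c. Substituting each data point gives a linear system:
  16a + 4b + c = -13
  25a + 5b + c = -21
  36a + 6b + c = -31
Solving the system yields a = -1, b = 1, c = -1.
So f(t) = -t^2 + t - 1.
The coefficient of t is 1.

1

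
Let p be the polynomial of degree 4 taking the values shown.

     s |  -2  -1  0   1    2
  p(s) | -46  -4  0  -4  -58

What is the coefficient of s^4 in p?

-3

Write p(s) = as^4 + bs^3 + cs^2 + ds + e. Substituting each data point gives a linear system:
  16a - 8b + 4c - 2d + e = -46
  a - b + c - d + e = -4
  e = 0
  a + b + c + d + e = -4
  16a + 8b + 4c + 2d + e = -58
Solving the system yields a = -3, b = -1, c = -1, d = 1, e = 0.
So p(s) = -3s^4 - s^3 - s^2 + s.
The leading coefficient is -3.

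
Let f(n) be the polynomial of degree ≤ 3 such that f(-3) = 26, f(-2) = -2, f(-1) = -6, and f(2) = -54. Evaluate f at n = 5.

-534

Write f(n) = an^3 + bn^2 + cn + d. Substituting each data point gives a linear system:
  -27a + 9b - 3c + d = 26
  -8a + 4b - 2c + d = -2
  -a + b - c + d = -6
  8a + 4b + 2c + d = -54
Solving the system yields a = -3, b = -6, c = -1, d = -4.
So f(n) = -3n^3 - 6n^2 - n - 4.
Then f(5) = -534.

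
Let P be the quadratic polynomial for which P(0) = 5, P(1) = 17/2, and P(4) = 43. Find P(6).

86

Write P(n) = an^2 + bn + c. Substituting each data point gives a linear system:
  c = 5
  a + b + c = 17/2
  16a + 4b + c = 43
Solving the system yields a = 2, b = 3/2, c = 5.
So P(n) = 2n^2 + (3/2)n + 5.
Then P(6) = 86.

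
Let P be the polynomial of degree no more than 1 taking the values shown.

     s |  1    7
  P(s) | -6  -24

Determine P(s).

Write P(s) = as + b. Substituting each data point gives a linear system:
  a + b = -6
  7a + b = -24
Solving the system yields a = -3, b = -3.
So P(s) = -3s - 3.
Check: P(7) = -24. ✓

P(s) = -3s - 3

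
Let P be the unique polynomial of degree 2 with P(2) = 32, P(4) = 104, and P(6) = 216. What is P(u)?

Write P(u) = au^2 + bu + c. Substituting each data point gives a linear system:
  4a + 2b + c = 32
  16a + 4b + c = 104
  36a + 6b + c = 216
Solving the system yields a = 5, b = 6, c = 0.
So P(u) = 5u² + 6u.
Check: P(2) = 32. ✓

P(u) = 5u^2 + 6u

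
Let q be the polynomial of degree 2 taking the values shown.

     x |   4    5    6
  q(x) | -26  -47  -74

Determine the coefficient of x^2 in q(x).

-3

Write q(x) = ax^2 + bx + c. Substituting each data point gives a linear system:
  16a + 4b + c = -26
  25a + 5b + c = -47
  36a + 6b + c = -74
Solving the system yields a = -3, b = 6, c = -2.
So q(x) = -3x^2 + 6x - 2.
The leading coefficient is -3.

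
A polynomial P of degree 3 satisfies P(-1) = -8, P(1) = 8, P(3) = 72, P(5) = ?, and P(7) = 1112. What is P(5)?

On equispaced nodes a degree-3 polynomial has vanishing fourth forward difference, so
  P(-1) - 4·P(1) + 6·P(3) - 4·P(5) + P(7) = 0.
Substituting the known values and solving for P(5):
  -4·P(5) = -1504
  P(5) = 376.

376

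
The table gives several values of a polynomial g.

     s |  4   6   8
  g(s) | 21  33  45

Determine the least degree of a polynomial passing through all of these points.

1

Forward differences of the values at s = 4, 6, 8:
  g  : 21  33  45
  Δ  : 12  12
  Δ^2: 0
The first differences are constant (12) and nonzero, while all higher differences vanish, so the minimal degree is 1.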